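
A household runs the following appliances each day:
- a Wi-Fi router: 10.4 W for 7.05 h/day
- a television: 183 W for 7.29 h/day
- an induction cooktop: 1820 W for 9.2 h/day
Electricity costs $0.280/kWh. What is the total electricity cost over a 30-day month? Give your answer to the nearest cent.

$152.47

Wi-Fi router: 10.4 W × 7.05 h × 30 d = 2,200 Wh = 2.2 kWh
television: 183 W × 7.29 h × 30 d = 40,022 Wh = 40.02 kWh
induction cooktop: 1820 W × 9.2 h × 30 d = 502,320 Wh = 502.3 kWh
Total energy = 2.2 + 40.02 + 502.3 = 544.5 kWh
Cost = 544.5 kWh × $0.280 = $152.47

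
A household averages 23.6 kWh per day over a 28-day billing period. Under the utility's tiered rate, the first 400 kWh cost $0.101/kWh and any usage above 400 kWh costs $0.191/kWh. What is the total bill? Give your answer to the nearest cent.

$90.21

Usage = 23.6 kWh/day × 28 days = 660.8 kWh
First 400 kWh × $0.101 = $40.40
Remaining 260.8 kWh × $0.191 = $49.81
Total = $90.21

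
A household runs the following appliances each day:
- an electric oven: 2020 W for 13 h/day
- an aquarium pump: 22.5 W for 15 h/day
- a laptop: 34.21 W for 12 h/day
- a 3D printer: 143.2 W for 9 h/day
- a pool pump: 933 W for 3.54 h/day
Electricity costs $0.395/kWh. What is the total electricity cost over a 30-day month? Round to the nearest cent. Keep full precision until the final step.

electric oven: 2020 W × 13 h × 30 d = 787,800 Wh = 787.8 kWh
aquarium pump: 22.5 W × 15 h × 30 d = 10,125 Wh = 10.12 kWh
laptop: 34.21 W × 12 h × 30 d = 12,316 Wh = 12.32 kWh
3D printer: 143.2 W × 9 h × 30 d = 38,664 Wh = 38.66 kWh
pool pump: 933 W × 3.54 h × 30 d = 99,085 Wh = 99.08 kWh
Total energy = 787.8 + 10.12 + 12.32 + 38.66 + 99.08 = 948 kWh
Cost = 948 kWh × $0.395 = $374.46

$374.46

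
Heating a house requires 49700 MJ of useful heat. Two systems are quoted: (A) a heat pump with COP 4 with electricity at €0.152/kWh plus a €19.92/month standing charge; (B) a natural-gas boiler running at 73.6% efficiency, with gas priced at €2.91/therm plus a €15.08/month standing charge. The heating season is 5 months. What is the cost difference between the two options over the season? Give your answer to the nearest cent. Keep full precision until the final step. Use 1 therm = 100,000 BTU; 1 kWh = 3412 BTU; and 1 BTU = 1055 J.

€1313.74

Heat load = 49700 MJ = 49,700,000,000 J / 1055 = 47,109,005 BTU
Gas: input = 47,109,005 / 0.736 = 64,006,800 BTU = 640.1 therm → 640.1 × €2.91 = €1,862.60; + 5 × €15.08 standing = €1,938.00
Heat pump: 47,109,005 BTU / 3412 = 13,810 kWh heat; / 4 = 3,452 kWh in → × €0.152 = €524.66; + 5 × €19.92 standing = €624.26
Difference = |€1,938.00 − €624.26| = €1,313.74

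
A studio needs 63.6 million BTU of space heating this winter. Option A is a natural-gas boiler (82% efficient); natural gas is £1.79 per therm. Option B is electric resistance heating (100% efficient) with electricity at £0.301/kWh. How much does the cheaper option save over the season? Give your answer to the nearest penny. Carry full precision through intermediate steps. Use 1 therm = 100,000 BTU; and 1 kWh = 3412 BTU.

£4222.33

Heat load = 63.6 × 10⁶ BTU = 63,600,000 BTU
Gas: input = 63,600,000 / 0.82 = 77,560,976 BTU = 775.6 therm → 775.6 × £1.79 = £1,388.34
Electric: 63,600,000 BTU / 3412 = 18,640 kWh → × £0.301 = £5,610.67
Difference = |£1,388.34 − £5,610.67| = £4,222.33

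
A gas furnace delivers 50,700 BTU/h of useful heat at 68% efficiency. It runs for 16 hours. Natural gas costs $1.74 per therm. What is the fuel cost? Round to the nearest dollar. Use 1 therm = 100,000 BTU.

Heat delivered = 50,700 BTU/h × 16 h = 811,200 BTU
Gas input = 811,200 / 0.68 = 1,192,941 BTU
= 1,192,941 / 100,000 = 11.93 therm
Cost = 11.93 × $1.74/therm = $20.76 ≈ $21

$21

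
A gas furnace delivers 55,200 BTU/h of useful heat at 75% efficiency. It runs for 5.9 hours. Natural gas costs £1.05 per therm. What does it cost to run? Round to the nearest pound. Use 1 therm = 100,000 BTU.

Heat delivered = 55,200 BTU/h × 5.9 h = 325,680 BTU
Gas input = 325,680 / 0.75 = 434,240 BTU
= 434,240 / 100,000 = 4.342 therm
Cost = 4.342 × £1.05/therm = £4.56 ≈ £5

£5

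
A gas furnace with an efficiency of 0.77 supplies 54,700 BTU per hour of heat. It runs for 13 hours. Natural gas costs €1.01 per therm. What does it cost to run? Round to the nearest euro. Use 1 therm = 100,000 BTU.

€9

Heat delivered = 54,700 BTU/h × 13 h = 711,100 BTU
Gas input = 711,100 / 0.77 = 923,506 BTU
= 923,506 / 100,000 = 9.235 therm
Cost = 9.235 × €1.01/therm = €9.33 ≈ €9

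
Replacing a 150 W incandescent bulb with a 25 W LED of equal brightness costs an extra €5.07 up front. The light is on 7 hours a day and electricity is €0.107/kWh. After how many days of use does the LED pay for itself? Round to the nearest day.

54 days

Power saved = 150 − 25 = 125 W
Daily energy saved = 125 W × 7 h = 875 Wh = 0.875 kWh
Daily savings = 0.875 × €0.107 = €0.0936
Payback = €5.07 / €0.0936 per day = 54.15 days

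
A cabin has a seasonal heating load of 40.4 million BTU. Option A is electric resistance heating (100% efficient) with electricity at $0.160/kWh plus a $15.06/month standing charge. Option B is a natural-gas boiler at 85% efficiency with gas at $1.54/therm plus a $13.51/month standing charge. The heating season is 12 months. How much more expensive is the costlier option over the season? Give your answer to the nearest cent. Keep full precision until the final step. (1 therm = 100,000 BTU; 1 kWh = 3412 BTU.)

Heat load = 40.4 × 10⁶ BTU = 40,400,000 BTU
Gas: input = 40,400,000 / 0.85 = 47,529,412 BTU = 475.3 therm → 475.3 × $1.54 = $731.95; + 12 × $13.51 standing = $894.07
Electric: 40,400,000 BTU / 3412 = 11,840 kWh → × $0.160 = $1,894.49; + 12 × $15.06 standing = $2,075.21
Difference = |$894.07 − $2,075.21| = $1,181.14

$1181.14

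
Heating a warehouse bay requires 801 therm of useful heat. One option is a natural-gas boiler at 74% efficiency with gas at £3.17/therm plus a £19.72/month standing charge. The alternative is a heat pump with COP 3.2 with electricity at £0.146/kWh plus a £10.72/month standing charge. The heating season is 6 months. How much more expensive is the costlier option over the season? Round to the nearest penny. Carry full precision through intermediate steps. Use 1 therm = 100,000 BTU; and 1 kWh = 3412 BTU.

Heat load = 801 therm × 100,000 = 80,100,000 BTU
Gas: input = 80,100,000 / 0.74 = 108,243,243 BTU = 1,082 therm → 1,082 × £3.17 = £3,431.31; + 6 × £19.72 standing = £3,549.63
Heat pump: 80,100,000 BTU / 3412 = 23,480 kWh heat; / 3.2 = 7,336 kWh in → × £0.146 = £1,071.09; + 6 × £10.72 standing = £1,135.41
Difference = |£3,549.63 − £1,135.41| = £2,414.22

£2414.22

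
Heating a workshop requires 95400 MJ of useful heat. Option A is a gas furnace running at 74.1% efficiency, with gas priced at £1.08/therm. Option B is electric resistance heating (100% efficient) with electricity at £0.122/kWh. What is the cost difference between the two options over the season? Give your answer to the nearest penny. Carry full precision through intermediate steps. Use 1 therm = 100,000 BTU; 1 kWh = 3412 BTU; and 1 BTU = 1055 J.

£1915.35

Heat load = 95400 MJ = 95,400,000,000 J / 1055 = 90,426,540 BTU
Gas: input = 90,426,540 / 0.741 = 122,033,118 BTU = 1,220 therm → 1,220 × £1.08 = £1,317.96
Electric: 90,426,540 BTU / 3412 = 26,500 kWh → × £0.122 = £3,233.31
Difference = |£1,317.96 − £3,233.31| = £1,915.35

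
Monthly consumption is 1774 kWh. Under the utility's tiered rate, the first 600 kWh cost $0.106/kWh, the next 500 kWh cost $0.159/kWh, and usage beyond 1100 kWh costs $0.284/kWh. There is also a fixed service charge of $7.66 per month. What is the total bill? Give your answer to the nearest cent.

First 600 kWh × $0.106 = $63.60
Next 500 kWh × $0.159 = $79.50
Remaining 674 kWh × $0.284 = $191.42
Energy charge = $334.52; + service $7.66 = $342.18

$342.18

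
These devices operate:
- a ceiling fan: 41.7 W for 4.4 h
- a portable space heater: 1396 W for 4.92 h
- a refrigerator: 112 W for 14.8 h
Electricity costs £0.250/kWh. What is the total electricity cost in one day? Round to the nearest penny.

£2.18

ceiling fan: 41.7 W × 4.4 h = 183 Wh = 0.1835 kWh
portable space heater: 1396 W × 4.92 h = 6,868 Wh = 6.868 kWh
refrigerator: 112 W × 14.8 h = 1,658 Wh = 1.658 kWh
Total energy = 0.1835 + 6.868 + 1.658 = 8.709 kWh
Cost = 8.709 kWh × £0.250 = £2.18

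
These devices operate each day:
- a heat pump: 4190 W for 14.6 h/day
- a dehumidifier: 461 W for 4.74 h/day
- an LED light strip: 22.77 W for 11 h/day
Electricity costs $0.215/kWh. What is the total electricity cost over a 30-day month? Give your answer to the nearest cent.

heat pump: 4190 W × 14.6 h × 30 d = 1,835,220 Wh = 1,835 kWh
dehumidifier: 461 W × 4.74 h × 30 d = 65,554 Wh = 65.55 kWh
LED light strip: 22.77 W × 11 h × 30 d = 7,514 Wh = 7.514 kWh
Total energy = 1,835 + 65.55 + 7.514 = 1,908 kWh
Cost = 1,908 kWh × $0.215 = $410.28

$410.28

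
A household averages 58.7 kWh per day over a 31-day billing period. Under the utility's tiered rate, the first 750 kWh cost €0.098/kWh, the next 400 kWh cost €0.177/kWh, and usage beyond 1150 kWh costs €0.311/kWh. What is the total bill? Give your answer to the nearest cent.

€352.58

Usage = 58.7 kWh/day × 31 days = 1819.7 kWh
First 750 kWh × €0.098 = €73.50
Next 400 kWh × €0.177 = €70.80
Remaining 669.7 kWh × €0.311 = €208.28
Total = €352.58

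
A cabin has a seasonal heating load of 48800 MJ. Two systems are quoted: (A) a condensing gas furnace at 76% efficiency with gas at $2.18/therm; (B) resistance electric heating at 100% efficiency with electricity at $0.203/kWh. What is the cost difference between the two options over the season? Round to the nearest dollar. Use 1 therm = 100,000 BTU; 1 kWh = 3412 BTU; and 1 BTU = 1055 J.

Heat load = 48800 MJ = 48,800,000,000 J / 1055 = 46,255,924 BTU
Gas: input = 46,255,924 / 0.76 = 60,863,058 BTU = 608.6 therm → 608.6 × $2.18 = $1,326.81
Electric: 46,255,924 BTU / 3412 = 13,560 kWh → × $0.203 = $2,752.04
Difference = |$1,326.81 − $2,752.04| = $1,425.22 ≈ $1425

$1425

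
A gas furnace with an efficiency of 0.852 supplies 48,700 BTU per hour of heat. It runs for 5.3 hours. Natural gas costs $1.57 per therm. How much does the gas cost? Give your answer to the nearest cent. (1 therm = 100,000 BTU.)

Heat delivered = 48,700 BTU/h × 5.3 h = 258,110 BTU
Gas input = 258,110 / 0.852 = 302,946 BTU
= 302,946 / 100,000 = 3.029 therm
Cost = 3.029 × $1.57/therm = $4.76

$4.76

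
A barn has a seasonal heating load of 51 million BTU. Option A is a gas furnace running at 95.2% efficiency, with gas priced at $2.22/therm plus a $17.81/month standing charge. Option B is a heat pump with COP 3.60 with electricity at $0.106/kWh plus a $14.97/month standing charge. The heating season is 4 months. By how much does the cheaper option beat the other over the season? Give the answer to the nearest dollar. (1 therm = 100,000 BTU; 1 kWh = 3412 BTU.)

Heat load = 51 × 10⁶ BTU = 51,000,000 BTU
Gas: input = 51,000,000 / 0.952 = 53,571,429 BTU = 535.7 therm → 535.7 × $2.22 = $1,189.29; + 4 × $17.81 standing = $1,260.53
Heat pump: 51,000,000 BTU / 3412 = 14,950 kWh heat; / 3.60 = 4,152 kWh in → × $0.106 = $440.11; + 4 × $14.97 standing = $499.99
Difference = |$1,260.53 − $499.99| = $760.53 ≈ $761

$761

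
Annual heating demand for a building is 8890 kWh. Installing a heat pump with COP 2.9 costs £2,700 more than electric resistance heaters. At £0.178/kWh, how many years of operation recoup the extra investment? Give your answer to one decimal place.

2.6 years

Resistance: 8890 kWh × £0.178 = £1,582.42/yr
Heat pump: 8890 / 2.9 = 3066 kWh in → × £0.178 = £545.66/yr
Annual savings = £1,036.76
Payback = £2,700 / £1,036.76 = 2.6 years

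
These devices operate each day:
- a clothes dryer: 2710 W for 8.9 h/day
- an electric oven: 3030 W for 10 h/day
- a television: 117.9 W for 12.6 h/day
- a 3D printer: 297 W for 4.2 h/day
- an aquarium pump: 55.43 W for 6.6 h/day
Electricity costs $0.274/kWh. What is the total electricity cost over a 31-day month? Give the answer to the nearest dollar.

$489

clothes dryer: 2710 W × 8.9 h × 31 d = 747,689 Wh = 747.7 kWh
electric oven: 3030 W × 10 h × 31 d = 939,300 Wh = 939.3 kWh
television: 117.9 W × 12.6 h × 31 d = 46,052 Wh = 46.05 kWh
3D printer: 297 W × 4.2 h × 31 d = 38,669 Wh = 38.67 kWh
aquarium pump: 55.43 W × 6.6 h × 31 d = 11,341 Wh = 11.34 kWh
Total energy = 747.7 + 939.3 + 46.05 + 38.67 + 11.34 = 1,783 kWh
Cost = 1,783 kWh × $0.274 = $488.56 ≈ $489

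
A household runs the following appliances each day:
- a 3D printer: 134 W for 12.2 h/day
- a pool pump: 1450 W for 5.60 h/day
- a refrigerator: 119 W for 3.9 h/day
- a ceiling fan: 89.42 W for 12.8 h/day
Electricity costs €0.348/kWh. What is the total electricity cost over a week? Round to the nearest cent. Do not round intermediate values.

€27.68

3D printer: 134 W × 12.2 h × 7 d = 11,444 Wh = 11.44 kWh
pool pump: 1450 W × 5.60 h × 7 d = 56,840 Wh = 56.84 kWh
refrigerator: 119 W × 3.9 h × 7 d = 3,249 Wh = 3.249 kWh
ceiling fan: 89.42 W × 12.8 h × 7 d = 8,012 Wh = 8.012 kWh
Total energy = 11.44 + 56.84 + 3.249 + 8.012 = 79.54 kWh
Cost = 79.54 kWh × €0.348 = €27.68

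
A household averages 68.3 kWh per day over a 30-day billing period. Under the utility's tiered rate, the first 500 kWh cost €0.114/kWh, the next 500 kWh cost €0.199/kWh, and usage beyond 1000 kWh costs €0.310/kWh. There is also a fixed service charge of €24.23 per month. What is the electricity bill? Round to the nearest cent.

€505.92

Usage = 68.3 kWh/day × 30 days = 2049 kWh
First 500 kWh × €0.114 = €57.00
Next 500 kWh × €0.199 = €99.50
Remaining 1049 kWh × €0.310 = €325.19
Energy charge = €481.69; + service €24.23 = €505.92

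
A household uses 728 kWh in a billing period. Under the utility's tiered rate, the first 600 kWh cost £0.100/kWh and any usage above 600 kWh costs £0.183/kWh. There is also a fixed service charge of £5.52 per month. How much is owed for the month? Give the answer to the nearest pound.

First 600 kWh × £0.100 = £60.00
Remaining 128 kWh × £0.183 = £23.42
Energy charge = £83.42; + service £5.52 = £88.94 ≈ £89

£89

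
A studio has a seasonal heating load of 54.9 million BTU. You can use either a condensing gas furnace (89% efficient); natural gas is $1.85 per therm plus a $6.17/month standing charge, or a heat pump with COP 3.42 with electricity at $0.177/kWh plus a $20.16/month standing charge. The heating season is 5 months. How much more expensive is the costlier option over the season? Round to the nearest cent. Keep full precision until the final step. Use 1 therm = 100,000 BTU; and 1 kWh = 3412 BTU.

Heat load = 54.9 × 10⁶ BTU = 54,900,000 BTU
Gas: input = 54,900,000 / 0.89 = 61,685,393 BTU = 616.9 therm → 616.9 × $1.85 = $1,141.18; + 5 × $6.17 standing = $1,172.03
Heat pump: 54,900,000 BTU / 3412 = 16,090 kWh heat; / 3.42 = 4,705 kWh in → × $0.177 = $832.74; + 5 × $20.16 standing = $933.54
Difference = |$1,172.03 − $933.54| = $238.49

$238.49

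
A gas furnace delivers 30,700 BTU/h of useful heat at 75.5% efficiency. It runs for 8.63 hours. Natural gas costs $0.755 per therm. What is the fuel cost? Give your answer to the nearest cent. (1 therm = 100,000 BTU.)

Heat delivered = 30,700 BTU/h × 8.63 h = 264,941 BTU
Gas input = 264,941 / 0.755 = 350,915 BTU
= 350,915 / 100,000 = 3.509 therm
Cost = 3.509 × $0.755/therm = $2.65

$2.65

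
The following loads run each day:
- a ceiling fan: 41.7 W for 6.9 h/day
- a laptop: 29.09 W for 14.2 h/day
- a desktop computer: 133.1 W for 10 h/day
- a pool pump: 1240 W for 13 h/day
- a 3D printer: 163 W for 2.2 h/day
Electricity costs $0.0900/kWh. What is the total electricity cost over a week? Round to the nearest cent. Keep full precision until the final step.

ceiling fan: 41.7 W × 6.9 h × 7 d = 2,014 Wh = 2.014 kWh
laptop: 29.09 W × 14.2 h × 7 d = 2,892 Wh = 2.892 kWh
desktop computer: 133.1 W × 10 h × 7 d = 9,317 Wh = 9.317 kWh
pool pump: 1240 W × 13 h × 7 d = 112,840 Wh = 112.8 kWh
3D printer: 163 W × 2.2 h × 7 d = 2,510 Wh = 2.51 kWh
Total energy = 2.014 + 2.892 + 9.317 + 112.8 + 2.51 = 129.6 kWh
Cost = 129.6 kWh × $0.0900 = $11.66

$11.66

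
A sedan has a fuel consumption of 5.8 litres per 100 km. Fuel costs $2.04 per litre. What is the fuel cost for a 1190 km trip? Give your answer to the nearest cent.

Fuel = 5.8 L/100 km × 1190 km / 100 = 69.02 L
Cost = 69.02 L × $2.04/L = $140.80

$140.80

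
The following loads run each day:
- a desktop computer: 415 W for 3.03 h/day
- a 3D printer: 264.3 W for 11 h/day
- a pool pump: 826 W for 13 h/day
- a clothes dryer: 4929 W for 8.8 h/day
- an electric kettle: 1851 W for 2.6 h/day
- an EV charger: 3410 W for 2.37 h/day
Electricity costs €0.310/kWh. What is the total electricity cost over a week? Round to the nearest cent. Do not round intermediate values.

desktop computer: 415 W × 3.03 h × 7 d = 8,802 Wh = 8.802 kWh
3D printer: 264.3 W × 11 h × 7 d = 20,351 Wh = 20.35 kWh
pool pump: 826 W × 13 h × 7 d = 75,166 Wh = 75.17 kWh
clothes dryer: 4929 W × 8.8 h × 7 d = 303,626 Wh = 303.6 kWh
electric kettle: 1851 W × 2.6 h × 7 d = 33,688 Wh = 33.69 kWh
EV charger: 3410 W × 2.37 h × 7 d = 56,572 Wh = 56.57 kWh
Total energy = 8.802 + 20.35 + 75.17 + 303.6 + 33.69 + 56.57 = 498.2 kWh
Cost = 498.2 kWh × €0.310 = €154.44

€154.44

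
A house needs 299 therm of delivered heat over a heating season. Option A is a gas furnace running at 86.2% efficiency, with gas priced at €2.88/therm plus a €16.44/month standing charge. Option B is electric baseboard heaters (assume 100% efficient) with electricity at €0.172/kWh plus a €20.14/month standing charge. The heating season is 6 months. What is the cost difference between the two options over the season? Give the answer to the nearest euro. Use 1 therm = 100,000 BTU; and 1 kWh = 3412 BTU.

Heat load = 299 therm × 100,000 = 29,900,000 BTU
Gas: input = 29,900,000 / 0.862 = 34,686,775 BTU = 346.9 therm → 346.9 × €2.88 = €998.98; + 6 × €16.44 standing = €1,097.62
Electric: 29,900,000 BTU / 3412 = 8,763 kWh → × €0.172 = €1,507.27; + 6 × €20.14 standing = €1,628.11
Difference = |€1,097.62 − €1,628.11| = €530.49 ≈ €530

€530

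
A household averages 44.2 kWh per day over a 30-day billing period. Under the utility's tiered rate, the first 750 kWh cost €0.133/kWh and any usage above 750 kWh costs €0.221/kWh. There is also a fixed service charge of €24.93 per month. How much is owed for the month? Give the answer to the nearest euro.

Usage = 44.2 kWh/day × 30 days = 1326 kWh
First 750 kWh × €0.133 = €99.75
Remaining 576 kWh × €0.221 = €127.30
Energy charge = €227.05; + service €24.93 = €251.98 ≈ €252

€252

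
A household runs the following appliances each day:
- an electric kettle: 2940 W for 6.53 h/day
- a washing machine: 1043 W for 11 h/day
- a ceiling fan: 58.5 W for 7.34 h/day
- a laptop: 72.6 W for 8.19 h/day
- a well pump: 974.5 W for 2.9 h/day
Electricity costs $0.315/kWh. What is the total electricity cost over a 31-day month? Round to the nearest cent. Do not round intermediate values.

electric kettle: 2940 W × 6.53 h × 31 d = 595,144 Wh = 595.1 kWh
washing machine: 1043 W × 11 h × 31 d = 355,663 Wh = 355.7 kWh
ceiling fan: 58.5 W × 7.34 h × 31 d = 13,311 Wh = 13.31 kWh
laptop: 72.6 W × 8.19 h × 31 d = 18,432 Wh = 18.43 kWh
well pump: 974.5 W × 2.9 h × 31 d = 87,608 Wh = 87.61 kWh
Total energy = 595.1 + 355.7 + 13.31 + 18.43 + 87.61 = 1,070 kWh
Cost = 1,070 kWh × $0.315 = $337.10

$337.10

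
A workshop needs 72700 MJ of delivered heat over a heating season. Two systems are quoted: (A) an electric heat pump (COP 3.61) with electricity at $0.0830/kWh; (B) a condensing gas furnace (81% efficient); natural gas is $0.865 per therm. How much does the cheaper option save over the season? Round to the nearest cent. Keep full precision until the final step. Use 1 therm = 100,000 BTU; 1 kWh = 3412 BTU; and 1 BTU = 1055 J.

$271.54

Heat load = 72700 MJ = 72,700,000,000 J / 1055 = 68,909,953 BTU
Gas: input = 68,909,953 / 0.81 = 85,074,016 BTU = 850.7 therm → 850.7 × $0.865 = $735.89
Heat pump: 68,909,953 BTU / 3412 = 20,200 kWh heat; / 3.61 = 5,595 kWh in → × $0.0830 = $464.35
Difference = |$735.89 − $464.35| = $271.54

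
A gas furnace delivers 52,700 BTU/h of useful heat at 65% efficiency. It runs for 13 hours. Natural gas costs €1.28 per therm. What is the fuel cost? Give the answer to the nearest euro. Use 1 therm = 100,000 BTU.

Heat delivered = 52,700 BTU/h × 13 h = 685,100 BTU
Gas input = 685,100 / 0.65 = 1,054,000 BTU
= 1,054,000 / 100,000 = 10.54 therm
Cost = 10.54 × €1.28/therm = €13.49 ≈ €13

€13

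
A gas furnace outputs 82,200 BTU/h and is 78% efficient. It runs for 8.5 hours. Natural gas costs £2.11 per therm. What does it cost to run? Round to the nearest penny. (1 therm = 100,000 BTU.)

Heat delivered = 82,200 BTU/h × 8.5 h = 698,700 BTU
Gas input = 698,700 / 0.78 = 895,769 BTU
= 895,769 / 100,000 = 8.958 therm
Cost = 8.958 × £2.11/therm = £18.90

£18.90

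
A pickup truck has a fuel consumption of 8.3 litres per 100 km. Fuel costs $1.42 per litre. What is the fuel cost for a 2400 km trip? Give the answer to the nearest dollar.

Fuel = 8.3 L/100 km × 2400 km / 100 = 199.2 L
Cost = 199.2 L × $1.42/L = $282.86 ≈ $283

$283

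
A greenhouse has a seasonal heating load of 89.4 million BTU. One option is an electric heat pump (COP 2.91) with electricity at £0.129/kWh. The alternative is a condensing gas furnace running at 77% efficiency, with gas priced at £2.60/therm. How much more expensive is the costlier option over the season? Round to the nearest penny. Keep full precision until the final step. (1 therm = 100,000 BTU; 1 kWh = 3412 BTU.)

£1857.19

Heat load = 89.4 × 10⁶ BTU = 89,400,000 BTU
Gas: input = 89,400,000 / 0.770 = 116,103,896 BTU = 1,161 therm → 1,161 × £2.60 = £3,018.70
Heat pump: 89,400,000 BTU / 3412 = 26,200 kWh heat; / 2.91 = 9,004 kWh in → × £0.129 = £1,161.52
Difference = |£3,018.70 − £1,161.52| = £1,857.19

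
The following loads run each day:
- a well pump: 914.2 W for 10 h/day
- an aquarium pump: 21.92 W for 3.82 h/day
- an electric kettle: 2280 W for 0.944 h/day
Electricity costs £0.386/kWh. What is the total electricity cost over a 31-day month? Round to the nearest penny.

£136.15

well pump: 914.2 W × 10 h × 31 d = 283,402 Wh = 283.4 kWh
aquarium pump: 21.92 W × 3.82 h × 31 d = 2,596 Wh = 2.596 kWh
electric kettle: 2280 W × 0.944 h × 31 d = 66,722 Wh = 66.72 kWh
Total energy = 283.4 + 2.596 + 66.72 = 352.7 kWh
Cost = 352.7 kWh × £0.386 = £136.15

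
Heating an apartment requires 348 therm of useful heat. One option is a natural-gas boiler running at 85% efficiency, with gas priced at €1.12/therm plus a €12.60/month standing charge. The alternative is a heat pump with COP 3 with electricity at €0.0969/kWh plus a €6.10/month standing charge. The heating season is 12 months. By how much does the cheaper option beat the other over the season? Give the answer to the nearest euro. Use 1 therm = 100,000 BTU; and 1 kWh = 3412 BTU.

€207

Heat load = 348 therm × 100,000 = 34,800,000 BTU
Gas: input = 34,800,000 / 0.85 = 40,941,176 BTU = 409.4 therm → 409.4 × €1.12 = €458.54; + 12 × €12.60 standing = €609.74
Heat pump: 34,800,000 BTU / 3412 = 10,200 kWh heat; / 3 = 3,400 kWh in → × €0.0969 = €329.44; + 12 × €6.10 standing = €402.64
Difference = |€609.74 − €402.64| = €207.10 ≈ €207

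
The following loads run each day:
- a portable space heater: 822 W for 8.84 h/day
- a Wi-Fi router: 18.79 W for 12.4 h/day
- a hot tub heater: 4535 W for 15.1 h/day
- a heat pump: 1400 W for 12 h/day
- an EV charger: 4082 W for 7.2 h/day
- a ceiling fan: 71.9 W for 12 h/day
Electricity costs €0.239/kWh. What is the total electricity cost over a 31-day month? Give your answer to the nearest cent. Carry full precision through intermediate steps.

portable space heater: 822 W × 8.84 h × 31 d = 225,261 Wh = 225.3 kWh
Wi-Fi router: 18.79 W × 12.4 h × 31 d = 7,223 Wh = 7.223 kWh
hot tub heater: 4535 W × 15.1 h × 31 d = 2,122,834 Wh = 2,123 kWh
heat pump: 1400 W × 12 h × 31 d = 520,800 Wh = 520.8 kWh
EV charger: 4082 W × 7.2 h × 31 d = 911,102 Wh = 911.1 kWh
ceiling fan: 71.9 W × 12 h × 31 d = 26,747 Wh = 26.75 kWh
Total energy = 225.3 + 7.223 + 2,123 + 520.8 + 911.1 + 26.75 = 3,814 kWh
Cost = 3,814 kWh × €0.239 = €911.54

€911.54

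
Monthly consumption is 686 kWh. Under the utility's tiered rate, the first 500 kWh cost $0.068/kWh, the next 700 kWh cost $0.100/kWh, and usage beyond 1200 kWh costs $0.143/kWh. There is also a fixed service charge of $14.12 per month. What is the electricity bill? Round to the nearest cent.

First 500 kWh × $0.068 = $34.00
Next 186 kWh × $0.100 = $18.60
Remaining tier: 0 kWh (not reached)
Energy charge = $52.60; + service $14.12 = $66.72

$66.72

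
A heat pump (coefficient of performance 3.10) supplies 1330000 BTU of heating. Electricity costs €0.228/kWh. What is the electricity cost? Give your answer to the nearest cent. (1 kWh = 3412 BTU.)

Heat delivered = 1,330,000 BTU / 3412 = 389.8 kWh
Electrical input = 389.8 kWh / 3.10 = 125.7 kWh
Cost = 125.7 × €0.228/kWh = €28.67

€28.67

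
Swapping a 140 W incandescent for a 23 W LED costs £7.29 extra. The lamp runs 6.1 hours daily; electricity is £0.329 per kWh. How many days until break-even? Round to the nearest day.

Power saved = 140 − 23 = 117 W
Daily energy saved = 117 W × 6.1 h = 713.7 Wh = 0.7137 kWh
Daily savings = 0.7137 × £0.329 = £0.2348
Payback = £7.29 / £0.2348 per day = 31.05 days

31 days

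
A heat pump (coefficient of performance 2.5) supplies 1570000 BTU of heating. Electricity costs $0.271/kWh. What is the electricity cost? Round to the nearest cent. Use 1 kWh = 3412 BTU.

Heat delivered = 1,570,000 BTU / 3412 = 460.1 kWh
Electrical input = 460.1 kWh / 2.5 = 184.1 kWh
Cost = 184.1 × $0.271/kWh = $49.88

$49.88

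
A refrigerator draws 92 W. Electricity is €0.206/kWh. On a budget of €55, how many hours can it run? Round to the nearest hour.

2902 h

Energy budget = €55 / €0.206 per kWh = 267 kWh = 266,990 Wh
Runtime = 266,990 Wh / 92 W = 2,902 h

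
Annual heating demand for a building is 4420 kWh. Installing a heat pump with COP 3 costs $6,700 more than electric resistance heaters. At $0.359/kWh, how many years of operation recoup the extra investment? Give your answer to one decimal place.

Resistance: 4420 kWh × $0.359 = $1,586.78/yr
Heat pump: 4420 / 3 = 1473 kWh in → × $0.359 = $528.93/yr
Annual savings = $1,057.85
Payback = $6,700 / $1,057.85 = 6.33 years

6.3 years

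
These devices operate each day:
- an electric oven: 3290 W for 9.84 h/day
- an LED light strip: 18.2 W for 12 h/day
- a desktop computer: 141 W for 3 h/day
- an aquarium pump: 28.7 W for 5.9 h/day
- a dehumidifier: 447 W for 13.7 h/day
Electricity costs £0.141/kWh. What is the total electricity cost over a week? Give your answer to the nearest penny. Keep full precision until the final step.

£38.80

electric oven: 3290 W × 9.84 h × 7 d = 226,615 Wh = 226.6 kWh
LED light strip: 18.2 W × 12 h × 7 d = 1,529 Wh = 1.529 kWh
desktop computer: 141 W × 3 h × 7 d = 2,961 Wh = 2.961 kWh
aquarium pump: 28.7 W × 5.9 h × 7 d = 1,185 Wh = 1.185 kWh
dehumidifier: 447 W × 13.7 h × 7 d = 42,867 Wh = 42.87 kWh
Total energy = 226.6 + 1.529 + 2.961 + 1.185 + 42.87 = 275.2 kWh
Cost = 275.2 kWh × £0.141 = £38.80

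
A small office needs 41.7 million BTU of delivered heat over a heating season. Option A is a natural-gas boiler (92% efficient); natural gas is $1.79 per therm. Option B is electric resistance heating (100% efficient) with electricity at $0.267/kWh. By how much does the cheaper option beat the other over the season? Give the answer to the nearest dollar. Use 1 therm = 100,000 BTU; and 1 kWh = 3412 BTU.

Heat load = 41.7 × 10⁶ BTU = 41,700,000 BTU
Gas: input = 41,700,000 / 0.92 = 45,326,087 BTU = 453.3 therm → 453.3 × $1.79 = $811.34
Electric: 41,700,000 BTU / 3412 = 12,220 kWh → × $0.267 = $3,263.16
Difference = |$811.34 − $3,263.16| = $2,451.82 ≈ $2452

$2452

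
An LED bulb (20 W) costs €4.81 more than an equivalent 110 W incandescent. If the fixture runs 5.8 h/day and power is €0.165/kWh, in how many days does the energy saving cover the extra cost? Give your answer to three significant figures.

Power saved = 110 − 20 = 90 W
Daily energy saved = 90 W × 5.8 h = 522 Wh = 0.522 kWh
Daily savings = 0.522 × €0.165 = €0.0861
Payback = €4.81 / €0.0861 per day = 55.85 days

55.8 days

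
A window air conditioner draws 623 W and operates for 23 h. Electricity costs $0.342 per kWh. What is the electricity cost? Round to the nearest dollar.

Energy = 623 W × 23 h = 14,329 Wh = 14.33 kWh
Cost = 14.33 kWh × $0.342/kWh = $4.90 ≈ $5

$5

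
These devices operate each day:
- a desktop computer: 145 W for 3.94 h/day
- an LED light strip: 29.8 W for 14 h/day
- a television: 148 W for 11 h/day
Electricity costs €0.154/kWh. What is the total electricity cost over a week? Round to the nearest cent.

desktop computer: 145 W × 3.94 h × 7 d = 3,999 Wh = 3.999 kWh
LED light strip: 29.8 W × 14 h × 7 d = 2,920 Wh = 2.92 kWh
television: 148 W × 11 h × 7 d = 11,396 Wh = 11.4 kWh
Total energy = 3.999 + 2.92 + 11.4 = 18.32 kWh
Cost = 18.32 kWh × €0.154 = €2.82

€2.82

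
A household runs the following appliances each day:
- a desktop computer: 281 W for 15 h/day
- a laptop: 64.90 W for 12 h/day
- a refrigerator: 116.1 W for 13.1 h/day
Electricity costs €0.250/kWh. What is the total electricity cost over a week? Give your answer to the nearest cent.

desktop computer: 281 W × 15 h × 7 d = 29,505 Wh = 29.5 kWh
laptop: 64.90 W × 12 h × 7 d = 5,452 Wh = 5.452 kWh
refrigerator: 116.1 W × 13.1 h × 7 d = 10,646 Wh = 10.65 kWh
Total energy = 29.5 + 5.452 + 10.65 = 45.6 kWh
Cost = 45.6 kWh × €0.250 = €11.40

€11.40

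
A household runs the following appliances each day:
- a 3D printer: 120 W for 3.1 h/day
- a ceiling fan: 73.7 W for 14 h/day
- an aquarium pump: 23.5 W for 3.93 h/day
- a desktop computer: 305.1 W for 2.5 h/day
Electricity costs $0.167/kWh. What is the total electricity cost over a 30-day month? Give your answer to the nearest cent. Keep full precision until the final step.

3D printer: 120 W × 3.1 h × 30 d = 11,160 Wh = 11.16 kWh
ceiling fan: 73.7 W × 14 h × 30 d = 30,954 Wh = 30.95 kWh
aquarium pump: 23.5 W × 3.93 h × 30 d = 2,771 Wh = 2.771 kWh
desktop computer: 305.1 W × 2.5 h × 30 d = 22,882 Wh = 22.88 kWh
Total energy = 11.16 + 30.95 + 2.771 + 22.88 = 67.77 kWh
Cost = 67.77 kWh × $0.167 = $11.32

$11.32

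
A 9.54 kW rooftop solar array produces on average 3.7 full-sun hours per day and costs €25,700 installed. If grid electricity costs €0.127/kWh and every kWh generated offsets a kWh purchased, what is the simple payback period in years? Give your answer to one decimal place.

Daily generation = 9.54 kW × 3.7 h = 35.3 kWh
Annual generation = 35.3 × 365 = 12884 kWh
Annual savings = 12884 × €0.127 = €1,636.24
Payback = €25,700 / €1,636.24 = 15.7 years

15.7 years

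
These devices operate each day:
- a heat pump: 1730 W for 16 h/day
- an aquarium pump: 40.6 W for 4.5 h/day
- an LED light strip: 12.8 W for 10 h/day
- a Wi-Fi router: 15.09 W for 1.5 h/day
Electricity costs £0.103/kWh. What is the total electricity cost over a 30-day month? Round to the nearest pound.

heat pump: 1730 W × 16 h × 30 d = 830,400 Wh = 830.4 kWh
aquarium pump: 40.6 W × 4.5 h × 30 d = 5,481 Wh = 5.481 kWh
LED light strip: 12.8 W × 10 h × 30 d = 3,840 Wh = 3.84 kWh
Wi-Fi router: 15.09 W × 1.5 h × 30 d = 679 Wh = 0.679 kWh
Total energy = 830.4 + 5.481 + 3.84 + 0.679 = 840.4 kWh
Cost = 840.4 kWh × £0.103 = £86.56 ≈ £87

£87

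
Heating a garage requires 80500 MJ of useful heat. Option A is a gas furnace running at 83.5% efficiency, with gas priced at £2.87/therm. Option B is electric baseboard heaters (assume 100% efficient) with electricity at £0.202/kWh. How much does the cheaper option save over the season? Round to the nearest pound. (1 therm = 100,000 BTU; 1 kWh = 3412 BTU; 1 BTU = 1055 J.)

Heat load = 80500 MJ = 80,500,000,000 J / 1055 = 76,303,318 BTU
Gas: input = 76,303,318 / 0.835 = 91,381,219 BTU = 913.8 therm → 913.8 × £2.87 = £2,622.64
Electric: 76,303,318 BTU / 3412 = 22,360 kWh → × £0.202 = £4,517.37
Difference = |£2,622.64 − £4,517.37| = £1,894.73 ≈ £1895

£1895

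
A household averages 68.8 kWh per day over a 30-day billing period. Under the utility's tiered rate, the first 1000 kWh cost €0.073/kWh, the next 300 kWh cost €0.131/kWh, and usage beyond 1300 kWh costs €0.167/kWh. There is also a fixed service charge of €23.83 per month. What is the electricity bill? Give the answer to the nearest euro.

€264

Usage = 68.8 kWh/day × 30 days = 2064 kWh
First 1000 kWh × €0.073 = €73.00
Next 300 kWh × €0.131 = €39.30
Remaining 764 kWh × €0.167 = €127.59
Energy charge = €239.89; + service €23.83 = €263.72 ≈ €264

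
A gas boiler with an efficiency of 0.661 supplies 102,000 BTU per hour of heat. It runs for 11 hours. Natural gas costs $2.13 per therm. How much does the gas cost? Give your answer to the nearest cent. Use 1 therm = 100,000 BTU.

$36.16

Heat delivered = 102,000 BTU/h × 11 h = 1,122,000 BTU
Gas input = 1,122,000 / 0.661 = 1,697,428 BTU
= 1,697,428 / 100,000 = 16.97 therm
Cost = 16.97 × $2.13/therm = $36.16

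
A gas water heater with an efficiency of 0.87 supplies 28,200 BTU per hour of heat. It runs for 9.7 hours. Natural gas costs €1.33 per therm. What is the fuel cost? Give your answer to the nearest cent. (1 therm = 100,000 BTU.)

Heat delivered = 28,200 BTU/h × 9.7 h = 273,540 BTU
Gas input = 273,540 / 0.87 = 314,414 BTU
= 314,414 / 100,000 = 3.144 therm
Cost = 3.144 × €1.33/therm = €4.18

€4.18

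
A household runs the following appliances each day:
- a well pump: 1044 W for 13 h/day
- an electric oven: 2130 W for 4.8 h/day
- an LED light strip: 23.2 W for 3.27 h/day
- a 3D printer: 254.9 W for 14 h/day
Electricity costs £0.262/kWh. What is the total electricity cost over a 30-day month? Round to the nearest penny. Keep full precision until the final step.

well pump: 1044 W × 13 h × 30 d = 407,160 Wh = 407.2 kWh
electric oven: 2130 W × 4.8 h × 30 d = 306,720 Wh = 306.7 kWh
LED light strip: 23.2 W × 3.27 h × 30 d = 2,276 Wh = 2.276 kWh
3D printer: 254.9 W × 14 h × 30 d = 107,058 Wh = 107.1 kWh
Total energy = 407.2 + 306.7 + 2.276 + 107.1 = 823.2 kWh
Cost = 823.2 kWh × £0.262 = £215.68

£215.68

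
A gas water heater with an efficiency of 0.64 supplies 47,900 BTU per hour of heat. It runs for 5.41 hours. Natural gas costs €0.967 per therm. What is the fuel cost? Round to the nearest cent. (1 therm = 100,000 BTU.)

€3.92

Heat delivered = 47,900 BTU/h × 5.41 h = 259,139 BTU
Gas input = 259,139 / 0.64 = 404,905 BTU
= 404,905 / 100,000 = 4.049 therm
Cost = 4.049 × €0.967/therm = €3.92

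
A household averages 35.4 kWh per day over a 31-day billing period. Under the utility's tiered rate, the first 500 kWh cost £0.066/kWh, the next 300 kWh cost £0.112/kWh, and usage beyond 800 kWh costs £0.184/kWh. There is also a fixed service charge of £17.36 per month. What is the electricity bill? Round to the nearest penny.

Usage = 35.4 kWh/day × 31 days = 1097.4 kWh
First 500 kWh × £0.066 = £33.00
Next 300 kWh × £0.112 = £33.60
Remaining 297.4 kWh × £0.184 = £54.72
Energy charge = £121.32; + service £17.36 = £138.68

£138.68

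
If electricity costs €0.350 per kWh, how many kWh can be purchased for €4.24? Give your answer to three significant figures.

12.1 kWh

€4.24 / €0.350 per kWh = 12.11 kWh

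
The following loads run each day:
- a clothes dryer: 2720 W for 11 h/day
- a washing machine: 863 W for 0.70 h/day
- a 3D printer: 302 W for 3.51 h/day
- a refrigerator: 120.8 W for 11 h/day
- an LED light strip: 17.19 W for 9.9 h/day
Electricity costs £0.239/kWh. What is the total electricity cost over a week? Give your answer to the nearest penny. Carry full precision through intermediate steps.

clothes dryer: 2720 W × 11 h × 7 d = 209,440 Wh = 209.4 kWh
washing machine: 863 W × 0.70 h × 7 d = 4,229 Wh = 4.229 kWh
3D printer: 302 W × 3.51 h × 7 d = 7,420 Wh = 7.42 kWh
refrigerator: 120.8 W × 11 h × 7 d = 9,302 Wh = 9.302 kWh
LED light strip: 17.19 W × 9.9 h × 7 d = 1,191 Wh = 1.191 kWh
Total energy = 209.4 + 4.229 + 7.42 + 9.302 + 1.191 = 231.6 kWh
Cost = 231.6 kWh × £0.239 = £55.35

£55.35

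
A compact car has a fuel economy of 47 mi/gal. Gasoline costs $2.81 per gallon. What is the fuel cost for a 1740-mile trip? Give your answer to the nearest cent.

$104.03

Fuel = 1740 mi / 47 mpg = 37.02 gal
Cost = 37.02 gal × $2.81/gal = $104.03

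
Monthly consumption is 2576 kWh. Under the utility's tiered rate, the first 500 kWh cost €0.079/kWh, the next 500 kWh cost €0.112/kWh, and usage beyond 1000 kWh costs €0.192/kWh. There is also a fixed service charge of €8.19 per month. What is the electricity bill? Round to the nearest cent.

First 500 kWh × €0.079 = €39.50
Next 500 kWh × €0.112 = €56.00
Remaining 1576 kWh × €0.192 = €302.59
Energy charge = €398.09; + service €8.19 = €406.28

€406.28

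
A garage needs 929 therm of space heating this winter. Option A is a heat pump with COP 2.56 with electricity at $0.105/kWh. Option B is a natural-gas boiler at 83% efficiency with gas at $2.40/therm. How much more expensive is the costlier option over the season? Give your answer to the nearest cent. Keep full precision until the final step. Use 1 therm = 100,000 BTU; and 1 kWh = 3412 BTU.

Heat load = 929 therm × 100,000 = 92,900,000 BTU
Gas: input = 92,900,000 / 0.83 = 111,927,711 BTU = 1,119 therm → 1,119 × $2.40 = $2,686.27
Heat pump: 92,900,000 BTU / 3412 = 27,230 kWh heat; / 2.56 = 10,640 kWh in → × $0.105 = $1,116.75
Difference = |$2,686.27 − $1,116.75| = $1,569.51

$1569.51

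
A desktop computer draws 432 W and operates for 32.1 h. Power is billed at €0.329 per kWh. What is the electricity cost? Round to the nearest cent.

Energy = 432 W × 32.1 h = 13,867 Wh = 13.87 kWh
Cost = 13.87 kWh × €0.329/kWh = €4.56

€4.56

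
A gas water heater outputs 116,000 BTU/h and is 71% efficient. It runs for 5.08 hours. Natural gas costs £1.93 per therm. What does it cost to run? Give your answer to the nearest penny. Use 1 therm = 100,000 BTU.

Heat delivered = 116,000 BTU/h × 5.08 h = 589,280 BTU
Gas input = 589,280 / 0.71 = 829,972 BTU
= 829,972 / 100,000 = 8.3 therm
Cost = 8.3 × £1.93/therm = £16.02

£16.02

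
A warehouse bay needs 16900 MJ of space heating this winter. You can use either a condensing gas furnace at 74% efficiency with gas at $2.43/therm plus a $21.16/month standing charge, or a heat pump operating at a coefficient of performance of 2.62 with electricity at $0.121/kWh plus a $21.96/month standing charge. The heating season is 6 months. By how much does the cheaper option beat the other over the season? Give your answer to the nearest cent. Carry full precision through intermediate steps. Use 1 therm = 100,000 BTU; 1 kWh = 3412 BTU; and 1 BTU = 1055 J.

$304.40

Heat load = 16900 MJ = 16,900,000,000 J / 1055 = 16,018,957 BTU
Gas: input = 16,018,957 / 0.740 = 21,647,240 BTU = 216.5 therm → 216.5 × $2.43 = $526.03; + 6 × $21.16 standing = $652.99
Heat pump: 16,018,957 BTU / 3412 = 4,695 kWh heat; / 2.62 = 1,792 kWh in → × $0.121 = $216.82; + 6 × $21.96 standing = $348.58
Difference = |$652.99 − $348.58| = $304.40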